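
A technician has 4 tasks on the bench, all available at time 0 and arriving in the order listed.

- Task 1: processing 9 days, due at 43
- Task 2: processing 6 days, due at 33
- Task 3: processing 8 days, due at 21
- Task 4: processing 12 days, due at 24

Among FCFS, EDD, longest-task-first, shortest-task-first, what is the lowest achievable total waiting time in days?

43

FIFO (arrival order): Task 1 Task 2 Task 3 Task 4.
Task 1: waits 0, runs 0→9
Task 2: waits 9, runs 9→15
Task 3: waits 15, runs 15→23
Task 4: waits 23, runs 23→35
Sum = 0+9+15+23 = 47.
EDD (increasing due date): Task 3 Task 4 Task 2 Task 1.
Task 3: waits 0, runs 0→8
Task 4: waits 8, runs 8→20
Task 2: waits 20, runs 20→26
Task 1: waits 26, runs 26→35
Sum = 0+8+20+26 = 54.
LPT (decreasing processing time): Task 4 Task 1 Task 3 Task 2.
Task 4: waits 0, runs 0→12
Task 1: waits 12, runs 12→21
Task 3: waits 21, runs 21→29
Task 2: waits 29, runs 29→35
Sum = 0+12+21+29 = 62.
SPT (increasing processing time): Task 2 Task 3 Task 1 Task 4.
Task 2: waits 0, runs 0→6
Task 3: waits 6, runs 6→14
Task 1: waits 14, runs 14→23
Task 4: waits 23, runs 23→35
Sum = 0+6+14+23 = 43.
FIFO 47, EDD 54, LPT 62, SPT 43 → minimum 43.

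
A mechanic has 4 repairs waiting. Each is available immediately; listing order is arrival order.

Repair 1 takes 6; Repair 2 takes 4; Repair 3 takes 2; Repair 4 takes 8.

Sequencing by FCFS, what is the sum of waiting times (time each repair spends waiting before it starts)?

FIFO (arrival order): Repair 1 Repair 2 Repair 3 Repair 4.
Repair 1: waits 0, runs 0→6
Repair 2: waits 6, runs 6→10
Repair 3: waits 10, runs 10→12
Repair 4: waits 12, runs 12→20
Sum = 0+6+10+12 = 28.

28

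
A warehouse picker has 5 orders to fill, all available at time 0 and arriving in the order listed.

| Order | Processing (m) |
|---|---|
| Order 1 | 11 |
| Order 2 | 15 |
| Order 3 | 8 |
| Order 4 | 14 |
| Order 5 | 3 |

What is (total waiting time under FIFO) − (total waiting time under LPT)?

FIFO (arrival order): Order 1 Order 2 Order 3 Order 4 Order 5.
Order 1: waits 0, runs 0→11
Order 2: waits 11, runs 11→26
Order 3: waits 26, runs 26→34
Order 4: waits 34, runs 34→48
Order 5: waits 48, runs 48→51
Sum = 0+11+26+34+48 = 119.
LPT (decreasing processing time): Order 2 Order 4 Order 1 Order 3 Order 5.
Order 2: waits 0, runs 0→15
Order 4: waits 15, runs 15→29
Order 1: waits 29, runs 29→40
Order 3: waits 40, runs 40→48
Order 5: waits 48, runs 48→51
Sum = 0+15+29+40+48 = 132.
Difference = 119 − 132 = -13.

-13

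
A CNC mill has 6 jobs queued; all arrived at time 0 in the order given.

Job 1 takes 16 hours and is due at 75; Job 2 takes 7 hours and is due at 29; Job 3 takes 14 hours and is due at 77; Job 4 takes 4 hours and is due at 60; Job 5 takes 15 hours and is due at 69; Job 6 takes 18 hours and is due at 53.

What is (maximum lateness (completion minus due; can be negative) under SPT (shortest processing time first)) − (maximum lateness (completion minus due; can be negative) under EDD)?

24

SPT (increasing processing time): Job 4 Job 2 Job 3 Job 5 Job 1 Job 6.
Job 4: 0→4, due 60, lateness -56
Job 2: 4→11, due 29, lateness -18
Job 3: 11→25, due 77, lateness -52
Job 5: 25→40, due 69, lateness -29
Job 1: 40→56, due 75, lateness -19
Job 6: 56→74, due 53, lateness 21
Maximum = 21.
EDD (increasing due date): Job 2 Job 6 Job 4 Job 5 Job 1 Job 3.
Job 2: 0→7, due 29, lateness -22
Job 6: 7→25, due 53, lateness -28
Job 4: 25→29, due 60, lateness -31
Job 5: 29→44, due 69, lateness -25
Job 1: 44→60, due 75, lateness -15
Job 3: 60→74, due 77, lateness -3
Maximum = -3.
Difference = 21 − -3 = 24.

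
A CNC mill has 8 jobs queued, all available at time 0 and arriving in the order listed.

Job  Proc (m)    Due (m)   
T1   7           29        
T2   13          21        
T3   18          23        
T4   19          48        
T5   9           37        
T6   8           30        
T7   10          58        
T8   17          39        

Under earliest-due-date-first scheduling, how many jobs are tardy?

EDD (increasing due date): T2 T3 T1 T6 T5 T8 T4 T7.
T2: 0→13, due 21, tardiness 0
T3: 13→31, due 23, tardiness 8
T1: 31→38, due 29, tardiness 9
T6: 38→46, due 30, tardiness 16
T5: 46→55, due 37, tardiness 18
T8: 55→72, due 39, tardiness 33
T4: 72→91, due 48, tardiness 43
T7: 91→101, due 58, tardiness 43
Late jobs: 7.

7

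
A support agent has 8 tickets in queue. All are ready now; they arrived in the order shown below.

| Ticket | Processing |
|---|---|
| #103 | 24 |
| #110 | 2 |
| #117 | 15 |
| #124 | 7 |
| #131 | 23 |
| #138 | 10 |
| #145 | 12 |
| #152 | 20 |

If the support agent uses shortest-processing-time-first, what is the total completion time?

SPT (increasing processing time): #110 #124 #138 #145 #117 #152 #131 #103.
#110: 0→2
#124: 2→9
#138: 9→19
#145: 19→31
#117: 31→46
#152: 46→66
#131: 66→89
#103: 89→113
Sum = 2+9+19+31+46+66+89+113 = 375.

375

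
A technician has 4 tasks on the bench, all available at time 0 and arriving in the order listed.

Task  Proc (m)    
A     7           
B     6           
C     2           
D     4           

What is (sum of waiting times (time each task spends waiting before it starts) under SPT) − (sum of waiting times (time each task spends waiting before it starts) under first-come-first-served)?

SPT (increasing processing time): C D B A.
C: waits 0, runs 0→2
D: waits 2, runs 2→6
B: waits 6, runs 6→12
A: waits 12, runs 12→19
Sum = 0+2+6+12 = 20.
FIFO (arrival order): A B C D.
A: waits 0, runs 0→7
B: waits 7, runs 7→13
C: waits 13, runs 13→15
D: waits 15, runs 15→19
Sum = 0+7+13+15 = 35.
Difference = 20 − 35 = -15.

-15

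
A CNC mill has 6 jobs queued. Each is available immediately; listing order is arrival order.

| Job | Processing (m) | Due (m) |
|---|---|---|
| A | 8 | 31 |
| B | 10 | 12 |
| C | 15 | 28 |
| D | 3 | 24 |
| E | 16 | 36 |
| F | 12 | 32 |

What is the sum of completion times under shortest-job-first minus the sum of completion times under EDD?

-19

SPT (increasing processing time): D A B F C E.
D: 0→3
A: 3→11
B: 11→21
F: 21→33
C: 33→48
E: 48→64
Sum = 3+11+21+33+48+64 = 180.
EDD (increasing due date): B D C A F E.
B: 0→10
D: 10→13
C: 13→28
A: 28→36
F: 36→48
E: 48→64
Sum = 10+13+28+36+48+64 = 199.
Difference = 180 − 199 = -19.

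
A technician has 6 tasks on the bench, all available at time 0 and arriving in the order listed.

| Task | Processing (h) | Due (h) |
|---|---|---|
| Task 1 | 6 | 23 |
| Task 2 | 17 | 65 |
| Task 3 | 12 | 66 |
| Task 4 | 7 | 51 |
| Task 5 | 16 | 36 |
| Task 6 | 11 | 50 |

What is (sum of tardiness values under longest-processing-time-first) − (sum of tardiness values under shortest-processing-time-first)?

44

LPT (decreasing processing time): Task 2 Task 5 Task 3 Task 6 Task 4 Task 1.
Task 2: 0→17, due 65, tardiness 0
Task 5: 17→33, due 36, tardiness 0
Task 3: 33→45, due 66, tardiness 0
Task 6: 45→56, due 50, tardiness 6
Task 4: 56→63, due 51, tardiness 12
Task 1: 63→69, due 23, tardiness 46
Sum = 0+0+0+6+12+46 = 64.
SPT (increasing processing time): Task 1 Task 4 Task 6 Task 3 Task 5 Task 2.
Task 1: 0→6, due 23, tardiness 0
Task 4: 6→13, due 51, tardiness 0
Task 6: 13→24, due 50, tardiness 0
Task 3: 24→36, due 66, tardiness 0
Task 5: 36→52, due 36, tardiness 16
Task 2: 52→69, due 65, tardiness 4
Sum = 0+0+0+0+16+4 = 20.
Difference = 64 − 20 = 44.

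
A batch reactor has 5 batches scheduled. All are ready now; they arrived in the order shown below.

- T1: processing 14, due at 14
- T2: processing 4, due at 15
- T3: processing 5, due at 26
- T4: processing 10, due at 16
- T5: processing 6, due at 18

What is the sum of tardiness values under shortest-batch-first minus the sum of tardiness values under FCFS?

-7

SPT (increasing processing time): T2 T3 T5 T4 T1.
T2: 0→4, due 15, tardiness 0
T3: 4→9, due 26, tardiness 0
T5: 9→15, due 18, tardiness 0
T4: 15→25, due 16, tardiness 9
T1: 25→39, due 14, tardiness 25
Sum = 0+0+0+9+25 = 34.
FIFO (arrival order): T1 T2 T3 T4 T5.
T1: 0→14, due 14, tardiness 0
T2: 14→18, due 15, tardiness 3
T3: 18→23, due 26, tardiness 0
T4: 23→33, due 16, tardiness 17
T5: 33→39, due 18, tardiness 21
Sum = 0+3+0+17+21 = 41.
Difference = 34 − 41 = -7.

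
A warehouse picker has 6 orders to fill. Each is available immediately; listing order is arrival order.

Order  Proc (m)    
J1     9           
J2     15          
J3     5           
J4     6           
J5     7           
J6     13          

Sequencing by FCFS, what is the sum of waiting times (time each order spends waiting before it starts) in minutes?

FIFO (arrival order): J1 J2 J3 J4 J5 J6.
J1: waits 0, runs 0→9
J2: waits 9, runs 9→24
J3: waits 24, runs 24→29
J4: waits 29, runs 29→35
J5: waits 35, runs 35→42
J6: waits 42, runs 42→55
Sum = 0+9+24+29+35+42 = 139.

139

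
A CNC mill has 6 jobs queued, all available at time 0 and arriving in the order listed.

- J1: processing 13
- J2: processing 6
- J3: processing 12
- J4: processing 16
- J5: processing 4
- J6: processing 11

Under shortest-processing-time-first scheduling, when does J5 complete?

4

SPT (increasing processing time): J5 J2 J6 J3 J1 J4.
J5: 0→4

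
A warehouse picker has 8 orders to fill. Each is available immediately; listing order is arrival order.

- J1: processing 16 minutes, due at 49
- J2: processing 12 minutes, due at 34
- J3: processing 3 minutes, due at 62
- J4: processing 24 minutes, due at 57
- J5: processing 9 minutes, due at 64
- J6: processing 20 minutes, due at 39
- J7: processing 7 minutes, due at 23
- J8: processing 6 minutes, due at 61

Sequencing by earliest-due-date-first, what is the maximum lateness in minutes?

33

EDD (increasing due date): J7 J2 J6 J1 J4 J8 J3 J5.
J7: 0→7, due 23, lateness -16
J2: 7→19, due 34, lateness -15
J6: 19→39, due 39, lateness 0
J1: 39→55, due 49, lateness 6
J4: 55→79, due 57, lateness 22
J8: 79→85, due 61, lateness 24
J3: 85→88, due 62, lateness 26
J5: 88→97, due 64, lateness 33
Maximum = 33.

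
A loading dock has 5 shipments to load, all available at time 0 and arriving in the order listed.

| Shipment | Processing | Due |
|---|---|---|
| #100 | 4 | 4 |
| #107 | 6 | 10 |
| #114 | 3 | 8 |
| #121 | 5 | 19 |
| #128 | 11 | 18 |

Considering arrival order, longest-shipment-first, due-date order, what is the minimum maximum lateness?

FIFO (arrival order): #100 #107 #114 #121 #128.
#100: 0→4, due 4, lateness 0
#107: 4→10, due 10, lateness 0
#114: 10→13, due 8, lateness 5
#121: 13→18, due 19, lateness -1
#128: 18→29, due 18, lateness 11
Maximum = 11.
LPT (decreasing processing time): #128 #107 #121 #100 #114.
#128: 0→11, due 18, lateness -7
#107: 11→17, due 10, lateness 7
#121: 17→22, due 19, lateness 3
#100: 22→26, due 4, lateness 22
#114: 26→29, due 8, lateness 21
Maximum = 22.
EDD (increasing due date): #100 #114 #107 #128 #121.
#100: 0→4, due 4, lateness 0
#114: 4→7, due 8, lateness -1
#107: 7→13, due 10, lateness 3
#128: 13→24, due 18, lateness 6
#121: 24→29, due 19, lateness 10
Maximum = 10.
FIFO 11, LPT 22, EDD 10 → minimum 10.

10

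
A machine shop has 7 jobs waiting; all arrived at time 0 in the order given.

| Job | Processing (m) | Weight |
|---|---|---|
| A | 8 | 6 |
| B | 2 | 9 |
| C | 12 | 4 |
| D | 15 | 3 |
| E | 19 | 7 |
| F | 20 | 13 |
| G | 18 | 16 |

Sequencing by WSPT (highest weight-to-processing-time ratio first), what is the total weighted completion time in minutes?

WSPT (decreasing weight/processing-time ratio): B G A F E C D.
B: finishes 2, weight 9, w·C = 18
G: finishes 20, weight 16, w·C = 320
A: finishes 28, weight 6, w·C = 168
F: finishes 48, weight 13, w·C = 624
E: finishes 67, weight 7, w·C = 469
C: finishes 79, weight 4, w·C = 316
D: finishes 94, weight 3, w·C = 282
Sum = 18+320+168+624+469+316+282 = 2197.

2197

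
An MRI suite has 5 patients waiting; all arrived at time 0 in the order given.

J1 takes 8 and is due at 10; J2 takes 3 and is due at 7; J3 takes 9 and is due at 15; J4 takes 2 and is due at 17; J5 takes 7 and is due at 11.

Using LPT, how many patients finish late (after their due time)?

LPT (decreasing processing time): J3 J1 J5 J2 J4.
J3: 0→9, due 15, tardiness 0
J1: 9→17, due 10, tardiness 7
J5: 17→24, due 11, tardiness 13
J2: 24→27, due 7, tardiness 20
J4: 27→29, due 17, tardiness 12
Late patients: 4.

4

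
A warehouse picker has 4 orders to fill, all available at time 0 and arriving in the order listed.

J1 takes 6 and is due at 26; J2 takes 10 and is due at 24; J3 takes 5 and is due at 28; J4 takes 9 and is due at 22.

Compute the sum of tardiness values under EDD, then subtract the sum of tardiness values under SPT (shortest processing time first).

-4

EDD (increasing due date): J4 J2 J1 J3.
J4: 0→9, due 22, tardiness 0
J2: 9→19, due 24, tardiness 0
J1: 19→25, due 26, tardiness 0
J3: 25→30, due 28, tardiness 2
Sum = 0+0+0+2 = 2.
SPT (increasing processing time): J3 J1 J4 J2.
J3: 0→5, due 28, tardiness 0
J1: 5→11, due 26, tardiness 0
J4: 11→20, due 22, tardiness 0
J2: 20→30, due 24, tardiness 6
Sum = 0+0+0+6 = 6.
Difference = 2 − 6 = -4.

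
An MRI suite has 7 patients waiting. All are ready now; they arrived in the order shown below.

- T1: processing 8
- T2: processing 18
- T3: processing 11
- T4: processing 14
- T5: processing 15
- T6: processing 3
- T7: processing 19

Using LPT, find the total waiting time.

LPT (decreasing processing time): T7 T2 T5 T4 T3 T1 T6.
T7: waits 0, runs 0→19
T2: waits 19, runs 19→37
T5: waits 37, runs 37→52
T4: waits 52, runs 52→66
T3: waits 66, runs 66→77
T1: waits 77, runs 77→85
T6: waits 85, runs 85→88
Sum = 0+19+37+52+66+77+85 = 336.

336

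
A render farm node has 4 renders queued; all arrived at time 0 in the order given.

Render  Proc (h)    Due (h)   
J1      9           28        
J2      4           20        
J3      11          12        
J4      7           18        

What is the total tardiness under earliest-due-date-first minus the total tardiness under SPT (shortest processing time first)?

-14

EDD (increasing due date): J3 J4 J2 J1.
J3: 0→11, due 12, tardiness 0
J4: 11→18, due 18, tardiness 0
J2: 18→22, due 20, tardiness 2
J1: 22→31, due 28, tardiness 3
Sum = 0+0+2+3 = 5.
SPT (increasing processing time): J2 J4 J1 J3.
J2: 0→4, due 20, tardiness 0
J4: 4→11, due 18, tardiness 0
J1: 11→20, due 28, tardiness 0
J3: 20→31, due 12, tardiness 19
Sum = 0+0+0+19 = 19.
Difference = 5 − 19 = -14.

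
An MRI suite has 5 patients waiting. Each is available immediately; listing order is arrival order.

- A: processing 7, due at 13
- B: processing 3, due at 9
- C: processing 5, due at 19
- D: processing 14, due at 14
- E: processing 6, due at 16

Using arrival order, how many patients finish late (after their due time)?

3

FIFO (arrival order): A B C D E.
A: 0→7, due 13, tardiness 0
B: 7→10, due 9, tardiness 1
C: 10→15, due 19, tardiness 0
D: 15→29, due 14, tardiness 15
E: 29→35, due 16, tardiness 19
Late patients: 3.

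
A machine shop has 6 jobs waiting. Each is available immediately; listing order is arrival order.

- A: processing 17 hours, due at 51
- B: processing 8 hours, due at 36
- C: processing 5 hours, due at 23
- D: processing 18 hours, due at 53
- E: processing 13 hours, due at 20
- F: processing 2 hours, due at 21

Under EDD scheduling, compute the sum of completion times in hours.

EDD (increasing due date): E F C B A D.
E: 0→13
F: 13→15
C: 15→20
B: 20→28
A: 28→45
D: 45→63
Sum = 13+15+20+28+45+63 = 184.

184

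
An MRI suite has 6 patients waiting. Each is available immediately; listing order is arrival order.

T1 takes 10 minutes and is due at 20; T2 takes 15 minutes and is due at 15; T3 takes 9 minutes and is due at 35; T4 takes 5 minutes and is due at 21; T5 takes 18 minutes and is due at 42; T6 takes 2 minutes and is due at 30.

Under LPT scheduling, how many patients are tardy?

5

LPT (decreasing processing time): T5 T2 T1 T3 T4 T6.
T5: 0→18, due 42, tardiness 0
T2: 18→33, due 15, tardiness 18
T1: 33→43, due 20, tardiness 23
T3: 43→52, due 35, tardiness 17
T4: 52→57, due 21, tardiness 36
T6: 57→59, due 30, tardiness 29
Late patients: 5.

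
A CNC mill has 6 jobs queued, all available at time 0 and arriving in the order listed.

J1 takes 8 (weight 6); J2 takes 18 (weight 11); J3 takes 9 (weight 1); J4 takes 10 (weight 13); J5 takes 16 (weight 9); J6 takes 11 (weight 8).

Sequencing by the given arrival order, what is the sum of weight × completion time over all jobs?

FIFO (arrival order): J1 J2 J3 J4 J5 J6.
J1: finishes 8, weight 6, w·C = 48
J2: finishes 26, weight 11, w·C = 286
J3: finishes 35, weight 1, w·C = 35
J4: finishes 45, weight 13, w·C = 585
J5: finishes 61, weight 9, w·C = 549
J6: finishes 72, weight 8, w·C = 576
Sum = 48+286+35+585+549+576 = 2079.

2079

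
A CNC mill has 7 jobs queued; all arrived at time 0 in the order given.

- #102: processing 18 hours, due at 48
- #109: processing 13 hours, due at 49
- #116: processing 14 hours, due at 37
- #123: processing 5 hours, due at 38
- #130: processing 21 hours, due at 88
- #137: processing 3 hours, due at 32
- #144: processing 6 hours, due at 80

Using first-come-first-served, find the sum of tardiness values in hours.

62

FIFO (arrival order): #102 #109 #116 #123 #130 #137 #144.
#102: 0→18, due 48, tardiness 0
#109: 18→31, due 49, tardiness 0
#116: 31→45, due 37, tardiness 8
#123: 45→50, due 38, tardiness 12
#130: 50→71, due 88, tardiness 0
#137: 71→74, due 32, tardiness 42
#144: 74→80, due 80, tardiness 0
Sum = 0+0+8+12+0+42+0 = 62.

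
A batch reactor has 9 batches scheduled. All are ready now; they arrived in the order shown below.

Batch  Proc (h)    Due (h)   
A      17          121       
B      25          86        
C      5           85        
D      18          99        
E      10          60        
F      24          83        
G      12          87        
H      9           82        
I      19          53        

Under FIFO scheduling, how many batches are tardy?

FIFO (arrival order): A B C D E F G H I.
A: 0→17, due 121, tardiness 0
B: 17→42, due 86, tardiness 0
C: 42→47, due 85, tardiness 0
D: 47→65, due 99, tardiness 0
E: 65→75, due 60, tardiness 15
F: 75→99, due 83, tardiness 16
G: 99→111, due 87, tardiness 24
H: 111→120, due 82, tardiness 38
I: 120→139, due 53, tardiness 86
Late batches: 5.

5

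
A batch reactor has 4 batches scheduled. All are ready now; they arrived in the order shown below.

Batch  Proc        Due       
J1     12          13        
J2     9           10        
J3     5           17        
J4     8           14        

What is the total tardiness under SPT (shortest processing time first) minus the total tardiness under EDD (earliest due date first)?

SPT (increasing processing time): J3 J4 J2 J1.
J3: 0→5, due 17, tardiness 0
J4: 5→13, due 14, tardiness 0
J2: 13→22, due 10, tardiness 12
J1: 22→34, due 13, tardiness 21
Sum = 0+0+12+21 = 33.
EDD (increasing due date): J2 J1 J4 J3.
J2: 0→9, due 10, tardiness 0
J1: 9→21, due 13, tardiness 8
J4: 21→29, due 14, tardiness 15
J3: 29→34, due 17, tardiness 17
Sum = 0+8+15+17 = 40.
Difference = 33 − 40 = -7.

-7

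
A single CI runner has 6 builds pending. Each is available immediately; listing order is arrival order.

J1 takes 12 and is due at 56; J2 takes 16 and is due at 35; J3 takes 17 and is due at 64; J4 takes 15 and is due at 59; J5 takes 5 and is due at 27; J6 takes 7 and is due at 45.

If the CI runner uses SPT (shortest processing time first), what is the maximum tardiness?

20

SPT (increasing processing time): J5 J6 J1 J4 J2 J3.
J5: 0→5, due 27, tardiness 0
J6: 5→12, due 45, tardiness 0
J1: 12→24, due 56, tardiness 0
J4: 24→39, due 59, tardiness 0
J2: 39→55, due 35, tardiness 20
J3: 55→72, due 64, tardiness 8
Maximum = 20.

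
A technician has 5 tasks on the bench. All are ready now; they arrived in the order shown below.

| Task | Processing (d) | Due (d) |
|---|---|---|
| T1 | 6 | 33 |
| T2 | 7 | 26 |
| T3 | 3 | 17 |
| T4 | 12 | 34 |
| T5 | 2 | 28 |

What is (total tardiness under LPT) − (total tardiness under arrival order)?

LPT (decreasing processing time): T4 T2 T1 T3 T5.
T4: 0→12, due 34, tardiness 0
T2: 12→19, due 26, tardiness 0
T1: 19→25, due 33, tardiness 0
T3: 25→28, due 17, tardiness 11
T5: 28→30, due 28, tardiness 2
Sum = 0+0+0+11+2 = 13.
FIFO (arrival order): T1 T2 T3 T4 T5.
T1: 0→6, due 33, tardiness 0
T2: 6→13, due 26, tardiness 0
T3: 13→16, due 17, tardiness 0
T4: 16→28, due 34, tardiness 0
T5: 28→30, due 28, tardiness 2
Sum = 0+0+0+0+2 = 2.
Difference = 13 − 2 = 11.

11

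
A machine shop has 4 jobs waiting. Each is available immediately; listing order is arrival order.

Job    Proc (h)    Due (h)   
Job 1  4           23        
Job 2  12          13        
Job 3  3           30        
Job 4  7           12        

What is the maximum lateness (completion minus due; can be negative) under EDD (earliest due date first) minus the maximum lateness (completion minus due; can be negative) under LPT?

EDD (increasing due date): Job 4 Job 2 Job 1 Job 3.
Job 4: 0→7, due 12, lateness -5
Job 2: 7→19, due 13, lateness 6
Job 1: 19→23, due 23, lateness 0
Job 3: 23→26, due 30, lateness -4
Maximum = 6.
LPT (decreasing processing time): Job 2 Job 4 Job 1 Job 3.
Job 2: 0→12, due 13, lateness -1
Job 4: 12→19, due 12, lateness 7
Job 1: 19→23, due 23, lateness 0
Job 3: 23→26, due 30, lateness -4
Maximum = 7.
Difference = 6 − 7 = -1.

-1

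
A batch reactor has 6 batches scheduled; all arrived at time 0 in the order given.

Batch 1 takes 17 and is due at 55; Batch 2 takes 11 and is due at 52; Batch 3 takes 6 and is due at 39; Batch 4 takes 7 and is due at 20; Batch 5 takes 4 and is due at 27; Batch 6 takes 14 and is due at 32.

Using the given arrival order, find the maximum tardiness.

27

FIFO (arrival order): Batch 1 Batch 2 Batch 3 Batch 4 Batch 5 Batch 6.
Batch 1: 0→17, due 55, tardiness 0
Batch 2: 17→28, due 52, tardiness 0
Batch 3: 28→34, due 39, tardiness 0
Batch 4: 34→41, due 20, tardiness 21
Batch 5: 41→45, due 27, tardiness 18
Batch 6: 45→59, due 32, tardiness 27
Maximum = 27.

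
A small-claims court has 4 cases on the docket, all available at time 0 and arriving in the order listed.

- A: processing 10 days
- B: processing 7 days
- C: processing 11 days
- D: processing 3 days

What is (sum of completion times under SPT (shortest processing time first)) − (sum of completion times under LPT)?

SPT (increasing processing time): D B A C.
D: 0→3
B: 3→10
A: 10→20
C: 20→31
Sum = 3+10+20+31 = 64.
LPT (decreasing processing time): C A B D.
C: 0→11
A: 11→21
B: 21→28
D: 28→31
Sum = 11+21+28+31 = 91.
Difference = 64 − 91 = -27.

-27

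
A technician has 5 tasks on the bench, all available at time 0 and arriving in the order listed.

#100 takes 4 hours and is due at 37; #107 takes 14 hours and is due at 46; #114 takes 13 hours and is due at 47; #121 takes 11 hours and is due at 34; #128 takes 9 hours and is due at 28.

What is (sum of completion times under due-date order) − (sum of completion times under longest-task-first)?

-35

EDD (increasing due date): #128 #121 #100 #107 #114.
#128: 0→9
#121: 9→20
#100: 20→24
#107: 24→38
#114: 38→51
Sum = 9+20+24+38+51 = 142.
LPT (decreasing processing time): #107 #114 #121 #128 #100.
#107: 0→14
#114: 14→27
#121: 27→38
#128: 38→47
#100: 47→51
Sum = 14+27+38+47+51 = 177.
Difference = 142 − 177 = -35.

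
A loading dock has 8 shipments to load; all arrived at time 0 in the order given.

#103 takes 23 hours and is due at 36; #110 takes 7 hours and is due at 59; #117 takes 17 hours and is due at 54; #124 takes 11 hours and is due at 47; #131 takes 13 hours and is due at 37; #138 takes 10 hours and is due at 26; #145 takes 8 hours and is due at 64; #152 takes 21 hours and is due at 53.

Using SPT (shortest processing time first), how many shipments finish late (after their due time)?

4

SPT (increasing processing time): #110 #145 #138 #124 #131 #117 #152 #103.
#110: 0→7, due 59, tardiness 0
#145: 7→15, due 64, tardiness 0
#138: 15→25, due 26, tardiness 0
#124: 25→36, due 47, tardiness 0
#131: 36→49, due 37, tardiness 12
#117: 49→66, due 54, tardiness 12
#152: 66→87, due 53, tardiness 34
#103: 87→110, due 36, tardiness 74
Late shipments: 4.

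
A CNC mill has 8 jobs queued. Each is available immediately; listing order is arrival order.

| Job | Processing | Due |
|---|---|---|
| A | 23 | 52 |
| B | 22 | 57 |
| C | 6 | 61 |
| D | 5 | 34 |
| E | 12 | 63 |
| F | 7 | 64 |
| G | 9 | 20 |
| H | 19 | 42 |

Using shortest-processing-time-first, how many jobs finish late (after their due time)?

SPT (increasing processing time): D C F G E H B A.
D: 0→5, due 34, tardiness 0
C: 5→11, due 61, tardiness 0
F: 11→18, due 64, tardiness 0
G: 18→27, due 20, tardiness 7
E: 27→39, due 63, tardiness 0
H: 39→58, due 42, tardiness 16
B: 58→80, due 57, tardiness 23
A: 80→103, due 52, tardiness 51
Late jobs: 4.

4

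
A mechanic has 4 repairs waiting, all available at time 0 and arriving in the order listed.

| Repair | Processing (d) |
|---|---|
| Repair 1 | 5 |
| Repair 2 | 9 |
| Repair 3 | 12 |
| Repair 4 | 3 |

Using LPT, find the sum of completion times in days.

88

LPT (decreasing processing time): Repair 3 Repair 2 Repair 1 Repair 4.
Repair 3: 0→12
Repair 2: 12→21
Repair 1: 21→26
Repair 4: 26→29
Sum = 12+21+26+29 = 88.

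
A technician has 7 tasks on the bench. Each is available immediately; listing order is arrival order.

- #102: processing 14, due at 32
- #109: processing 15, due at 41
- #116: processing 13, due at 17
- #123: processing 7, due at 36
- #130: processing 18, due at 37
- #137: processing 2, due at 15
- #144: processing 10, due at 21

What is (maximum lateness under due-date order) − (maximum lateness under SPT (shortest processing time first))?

EDD (increasing due date): #137 #116 #144 #102 #123 #130 #109.
#137: 0→2, due 15, lateness -13
#116: 2→15, due 17, lateness -2
#144: 15→25, due 21, lateness 4
#102: 25→39, due 32, lateness 7
#123: 39→46, due 36, lateness 10
#130: 46→64, due 37, lateness 27
#109: 64→79, due 41, lateness 38
Maximum = 38.
SPT (increasing processing time): #137 #123 #144 #116 #102 #109 #130.
#137: 0→2, due 15, lateness -13
#123: 2→9, due 36, lateness -27
#144: 9→19, due 21, lateness -2
#116: 19→32, due 17, lateness 15
#102: 32→46, due 32, lateness 14
#109: 46→61, due 41, lateness 20
#130: 61→79, due 37, lateness 42
Maximum = 42.
Difference = 38 − 42 = -4.

-4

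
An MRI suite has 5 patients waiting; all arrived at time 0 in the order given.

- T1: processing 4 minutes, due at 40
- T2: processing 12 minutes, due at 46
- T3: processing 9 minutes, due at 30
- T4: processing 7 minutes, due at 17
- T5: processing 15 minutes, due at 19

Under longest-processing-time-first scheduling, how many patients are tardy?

3

LPT (decreasing processing time): T5 T2 T3 T4 T1.
T5: 0→15, due 19, tardiness 0
T2: 15→27, due 46, tardiness 0
T3: 27→36, due 30, tardiness 6
T4: 36→43, due 17, tardiness 26
T1: 43→47, due 40, tardiness 7
Late patients: 3.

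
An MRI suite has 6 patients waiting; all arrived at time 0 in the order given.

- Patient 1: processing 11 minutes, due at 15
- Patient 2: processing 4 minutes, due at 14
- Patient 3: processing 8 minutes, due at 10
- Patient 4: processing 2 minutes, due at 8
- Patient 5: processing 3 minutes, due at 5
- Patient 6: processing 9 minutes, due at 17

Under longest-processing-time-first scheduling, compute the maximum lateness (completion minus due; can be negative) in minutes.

LPT (decreasing processing time): Patient 1 Patient 6 Patient 3 Patient 2 Patient 5 Patient 4.
Patient 1: 0→11, due 15, lateness -4
Patient 6: 11→20, due 17, lateness 3
Patient 3: 20→28, due 10, lateness 18
Patient 2: 28→32, due 14, lateness 18
Patient 5: 32→35, due 5, lateness 30
Patient 4: 35→37, due 8, lateness 29
Maximum = 30.

30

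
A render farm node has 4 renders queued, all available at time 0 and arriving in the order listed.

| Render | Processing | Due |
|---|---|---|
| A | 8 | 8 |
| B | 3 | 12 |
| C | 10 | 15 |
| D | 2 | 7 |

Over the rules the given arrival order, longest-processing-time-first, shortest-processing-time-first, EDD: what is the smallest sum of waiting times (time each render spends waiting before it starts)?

FIFO (arrival order): A B C D.
A: waits 0, runs 0→8
B: waits 8, runs 8→11
C: waits 11, runs 11→21
D: waits 21, runs 21→23
Sum = 0+8+11+21 = 40.
LPT (decreasing processing time): C A B D.
C: waits 0, runs 0→10
A: waits 10, runs 10→18
B: waits 18, runs 18→21
D: waits 21, runs 21→23
Sum = 0+10+18+21 = 49.
SPT (increasing processing time): D B A C.
D: waits 0, runs 0→2
B: waits 2, runs 2→5
A: waits 5, runs 5→13
C: waits 13, runs 13→23
Sum = 0+2+5+13 = 20.
EDD (increasing due date): D A B C.
D: waits 0, runs 0→2
A: waits 2, runs 2→10
B: waits 10, runs 10→13
C: waits 13, runs 13→23
Sum = 0+2+10+13 = 25.
FIFO 40, LPT 49, SPT 20, EDD 25 → minimum 20.

20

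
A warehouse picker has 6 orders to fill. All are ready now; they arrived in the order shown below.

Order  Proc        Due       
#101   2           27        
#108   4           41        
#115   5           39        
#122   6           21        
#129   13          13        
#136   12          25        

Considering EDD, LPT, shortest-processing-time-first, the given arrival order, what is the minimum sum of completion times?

107

EDD (increasing due date): #129 #122 #136 #101 #115 #108.
#129: 0→13
#122: 13→19
#136: 19→31
#101: 31→33
#115: 33→38
#108: 38→42
Sum = 13+19+31+33+38+42 = 176.
LPT (decreasing processing time): #129 #136 #122 #115 #108 #101.
#129: 0→13
#136: 13→25
#122: 25→31
#115: 31→36
#108: 36→40
#101: 40→42
Sum = 13+25+31+36+40+42 = 187.
SPT (increasing processing time): #101 #108 #115 #122 #136 #129.
#101: 0→2
#108: 2→6
#115: 6→11
#122: 11→17
#136: 17→29
#129: 29→42
Sum = 2+6+11+17+29+42 = 107.
FIFO (arrival order): #101 #108 #115 #122 #129 #136.
#101: 0→2
#108: 2→6
#115: 6→11
#122: 11→17
#129: 17→30
#136: 30→42
Sum = 2+6+11+17+30+42 = 108.
EDD 176, LPT 187, SPT 107, FIFO 108 → minimum 107.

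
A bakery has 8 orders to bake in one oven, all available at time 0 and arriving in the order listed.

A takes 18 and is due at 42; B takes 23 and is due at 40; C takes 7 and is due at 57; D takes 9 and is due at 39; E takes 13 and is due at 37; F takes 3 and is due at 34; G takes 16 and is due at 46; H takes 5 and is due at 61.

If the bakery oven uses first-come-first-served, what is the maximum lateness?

FIFO (arrival order): A B C D E F G H.
A: 0→18, due 42, lateness -24
B: 18→41, due 40, lateness 1
C: 41→48, due 57, lateness -9
D: 48→57, due 39, lateness 18
E: 57→70, due 37, lateness 33
F: 70→73, due 34, lateness 39
G: 73→89, due 46, lateness 43
H: 89→94, due 61, lateness 33
Maximum = 43.

43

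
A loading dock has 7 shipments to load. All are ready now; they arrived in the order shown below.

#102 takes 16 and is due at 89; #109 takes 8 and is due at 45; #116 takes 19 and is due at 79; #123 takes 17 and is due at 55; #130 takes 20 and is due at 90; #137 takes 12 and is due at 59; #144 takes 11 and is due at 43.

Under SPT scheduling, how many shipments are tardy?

3

SPT (increasing processing time): #109 #144 #137 #102 #123 #116 #130.
#109: 0→8, due 45, tardiness 0
#144: 8→19, due 43, tardiness 0
#137: 19→31, due 59, tardiness 0
#102: 31→47, due 89, tardiness 0
#123: 47→64, due 55, tardiness 9
#116: 64→83, due 79, tardiness 4
#130: 83→103, due 90, tardiness 13
Late shipments: 3.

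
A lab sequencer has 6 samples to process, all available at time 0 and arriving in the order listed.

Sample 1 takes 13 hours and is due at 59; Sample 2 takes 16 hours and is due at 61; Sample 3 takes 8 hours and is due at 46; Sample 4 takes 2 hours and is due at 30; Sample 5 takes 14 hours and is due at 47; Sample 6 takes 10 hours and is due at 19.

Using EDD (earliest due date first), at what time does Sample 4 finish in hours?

12

EDD (increasing due date): Sample 6 Sample 4 Sample 3 Sample 5 Sample 1 Sample 2.
Sample 6: 0→10
Sample 4: 10→12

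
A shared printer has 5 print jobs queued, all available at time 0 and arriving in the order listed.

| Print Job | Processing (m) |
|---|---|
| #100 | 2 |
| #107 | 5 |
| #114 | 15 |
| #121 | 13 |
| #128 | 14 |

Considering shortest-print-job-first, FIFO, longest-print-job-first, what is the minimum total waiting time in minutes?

SPT (increasing processing time): #100 #107 #121 #128 #114.
#100: waits 0, runs 0→2
#107: waits 2, runs 2→7
#121: waits 7, runs 7→20
#128: waits 20, runs 20→34
#114: waits 34, runs 34→49
Sum = 0+2+7+20+34 = 63.
FIFO (arrival order): #100 #107 #114 #121 #128.
#100: waits 0, runs 0→2
#107: waits 2, runs 2→7
#114: waits 7, runs 7→22
#121: waits 22, runs 22→35
#128: waits 35, runs 35→49
Sum = 0+2+7+22+35 = 66.
LPT (decreasing processing time): #114 #128 #121 #107 #100.
#114: waits 0, runs 0→15
#128: waits 15, runs 15→29
#121: waits 29, runs 29→42
#107: waits 42, runs 42→47
#100: waits 47, runs 47→49
Sum = 0+15+29+42+47 = 133.
SPT 63, FIFO 66, LPT 133 → minimum 63.

63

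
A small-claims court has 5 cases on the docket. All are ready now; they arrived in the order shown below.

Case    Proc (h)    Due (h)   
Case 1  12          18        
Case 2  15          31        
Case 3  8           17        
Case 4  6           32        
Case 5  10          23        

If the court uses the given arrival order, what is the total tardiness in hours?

FIFO (arrival order): Case 1 Case 2 Case 3 Case 4 Case 5.
Case 1: 0→12, due 18, tardiness 0
Case 2: 12→27, due 31, tardiness 0
Case 3: 27→35, due 17, tardiness 18
Case 4: 35→41, due 32, tardiness 9
Case 5: 41→51, due 23, tardiness 28
Sum = 0+0+18+9+28 = 55.

55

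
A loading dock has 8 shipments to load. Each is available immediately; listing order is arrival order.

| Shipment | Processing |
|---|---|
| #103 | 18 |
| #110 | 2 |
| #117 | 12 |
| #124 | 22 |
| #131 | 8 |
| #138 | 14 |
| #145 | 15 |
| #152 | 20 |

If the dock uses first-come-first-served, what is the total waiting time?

FIFO (arrival order): #103 #110 #117 #124 #131 #138 #145 #152.
#103: waits 0, runs 0→18
#110: waits 18, runs 18→20
#117: waits 20, runs 20→32
#124: waits 32, runs 32→54
#131: waits 54, runs 54→62
#138: waits 62, runs 62→76
#145: waits 76, runs 76→91
#152: waits 91, runs 91→111
Sum = 0+18+20+32+54+62+76+91 = 353.

353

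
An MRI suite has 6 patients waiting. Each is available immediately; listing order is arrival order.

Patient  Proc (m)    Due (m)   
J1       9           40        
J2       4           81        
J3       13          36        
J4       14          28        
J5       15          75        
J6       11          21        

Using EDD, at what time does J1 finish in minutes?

EDD (increasing due date): J6 J4 J3 J1 J5 J2.
J6: 0→11
J4: 11→25
J3: 25→38
J1: 38→47

47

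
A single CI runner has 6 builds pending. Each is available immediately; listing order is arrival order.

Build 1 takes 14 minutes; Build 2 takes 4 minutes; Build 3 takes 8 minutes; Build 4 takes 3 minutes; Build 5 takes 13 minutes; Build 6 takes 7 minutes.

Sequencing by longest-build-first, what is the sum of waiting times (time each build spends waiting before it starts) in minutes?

LPT (decreasing processing time): Build 1 Build 5 Build 3 Build 6 Build 2 Build 4.
Build 1: waits 0, runs 0→14
Build 5: waits 14, runs 14→27
Build 3: waits 27, runs 27→35
Build 6: waits 35, runs 35→42
Build 2: waits 42, runs 42→46
Build 4: waits 46, runs 46→49
Sum = 0+14+27+35+42+46 = 164.

164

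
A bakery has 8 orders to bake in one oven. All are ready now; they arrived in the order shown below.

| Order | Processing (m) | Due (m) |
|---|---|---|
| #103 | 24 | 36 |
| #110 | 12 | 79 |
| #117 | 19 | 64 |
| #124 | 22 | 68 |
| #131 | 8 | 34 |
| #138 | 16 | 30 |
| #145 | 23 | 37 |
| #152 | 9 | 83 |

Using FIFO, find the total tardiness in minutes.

268

FIFO (arrival order): #103 #110 #117 #124 #131 #138 #145 #152.
#103: 0→24, due 36, tardiness 0
#110: 24→36, due 79, tardiness 0
#117: 36→55, due 64, tardiness 0
#124: 55→77, due 68, tardiness 9
#131: 77→85, due 34, tardiness 51
#138: 85→101, due 30, tardiness 71
#145: 101→124, due 37, tardiness 87
#152: 124→133, due 83, tardiness 50
Sum = 0+0+0+9+51+71+87+50 = 268.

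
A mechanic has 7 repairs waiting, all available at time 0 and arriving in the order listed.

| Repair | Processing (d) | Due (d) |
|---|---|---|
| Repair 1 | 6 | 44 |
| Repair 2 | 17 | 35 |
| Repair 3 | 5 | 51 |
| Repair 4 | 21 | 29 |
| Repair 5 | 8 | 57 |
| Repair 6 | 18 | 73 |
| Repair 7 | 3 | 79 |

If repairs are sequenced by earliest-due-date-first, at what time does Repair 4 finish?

21

EDD (increasing due date): Repair 4 Repair 2 Repair 1 Repair 3 Repair 5 Repair 6 Repair 7.
Repair 4: 0→21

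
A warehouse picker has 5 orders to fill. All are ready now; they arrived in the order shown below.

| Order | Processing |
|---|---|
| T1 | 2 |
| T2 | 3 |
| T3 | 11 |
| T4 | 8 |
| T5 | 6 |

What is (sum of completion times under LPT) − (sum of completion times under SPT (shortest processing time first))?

46

LPT (decreasing processing time): T3 T4 T5 T2 T1.
T3: 0→11
T4: 11→19
T5: 19→25
T2: 25→28
T1: 28→30
Sum = 11+19+25+28+30 = 113.
SPT (increasing processing time): T1 T2 T5 T4 T3.
T1: 0→2
T2: 2→5
T5: 5→11
T4: 11→19
T3: 19→30
Sum = 2+5+11+19+30 = 67.
Difference = 113 − 67 = 46.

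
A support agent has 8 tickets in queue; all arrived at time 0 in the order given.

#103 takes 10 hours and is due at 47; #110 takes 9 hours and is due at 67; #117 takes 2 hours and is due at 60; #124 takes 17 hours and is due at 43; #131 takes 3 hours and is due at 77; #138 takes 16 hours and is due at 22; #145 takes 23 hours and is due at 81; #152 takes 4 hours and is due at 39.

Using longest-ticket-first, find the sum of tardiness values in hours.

130

LPT (decreasing processing time): #145 #124 #138 #103 #110 #152 #131 #117.
#145: 0→23, due 81, tardiness 0
#124: 23→40, due 43, tardiness 0
#138: 40→56, due 22, tardiness 34
#103: 56→66, due 47, tardiness 19
#110: 66→75, due 67, tardiness 8
#152: 75→79, due 39, tardiness 40
#131: 79→82, due 77, tardiness 5
#117: 82→84, due 60, tardiness 24
Sum = 0+0+34+19+8+40+5+24 = 130.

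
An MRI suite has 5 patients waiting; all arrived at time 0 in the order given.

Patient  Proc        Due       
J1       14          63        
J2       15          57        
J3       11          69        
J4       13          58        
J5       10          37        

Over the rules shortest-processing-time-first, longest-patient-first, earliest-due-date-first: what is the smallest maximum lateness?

SPT (increasing processing time): J5 J3 J4 J1 J2.
J5: 0→10, due 37, lateness -27
J3: 10→21, due 69, lateness -48
J4: 21→34, due 58, lateness -24
J1: 34→48, due 63, lateness -15
J2: 48→63, due 57, lateness 6
Maximum = 6.
LPT (decreasing processing time): J2 J1 J4 J3 J5.
J2: 0→15, due 57, lateness -42
J1: 15→29, due 63, lateness -34
J4: 29→42, due 58, lateness -16
J3: 42→53, due 69, lateness -16
J5: 53→63, due 37, lateness 26
Maximum = 26.
EDD (increasing due date): J5 J2 J4 J1 J3.
J5: 0→10, due 37, lateness -27
J2: 10→25, due 57, lateness -32
J4: 25→38, due 58, lateness -20
J1: 38→52, due 63, lateness -11
J3: 52→63, due 69, lateness -6
Maximum = -6.
SPT 6, LPT 26, EDD -6 → minimum -6.

-6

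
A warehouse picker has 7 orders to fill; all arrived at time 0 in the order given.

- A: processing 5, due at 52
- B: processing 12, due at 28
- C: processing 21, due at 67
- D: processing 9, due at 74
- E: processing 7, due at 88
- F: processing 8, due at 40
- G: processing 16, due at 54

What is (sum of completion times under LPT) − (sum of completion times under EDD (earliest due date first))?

73

LPT (decreasing processing time): C G B D F E A.
C: 0→21
G: 21→37
B: 37→49
D: 49→58
F: 58→66
E: 66→73
A: 73→78
Sum = 21+37+49+58+66+73+78 = 382.
EDD (increasing due date): B F A G C D E.
B: 0→12
F: 12→20
A: 20→25
G: 25→41
C: 41→62
D: 62→71
E: 71→78
Sum = 12+20+25+41+62+71+78 = 309.
Difference = 382 − 309 = 73.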